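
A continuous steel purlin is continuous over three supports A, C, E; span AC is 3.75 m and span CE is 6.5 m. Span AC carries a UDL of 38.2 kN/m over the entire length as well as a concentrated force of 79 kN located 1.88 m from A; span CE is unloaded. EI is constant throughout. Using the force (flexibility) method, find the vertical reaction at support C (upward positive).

Release continuity at C by inserting a hinge; the redundant is the internal moment M_C. The primary structure is two simply-supported spans AC and CE.
Rotations at C on the released spans (each span's end-slope, ×1/EI):
  span AC: UDL 38.2: wL³/(24EI) = 83.94/EI
  span AC: point load 79 at a = 1.88: Pab(L + a)/(6LEI) = 69.49/EI
  relative rotation θ_0 = (153.4 + 0)/EI = 153.4/EI
A unit hogging moment at C produces rotation L₁/(3EI) + L₂/(3EI) = 3.417/EI.
Compatibility: M_C·(L₁+L₂)/(3EI) = θ_0, giving M_C = 44.91 kN·m (hogging).
Span AC, ΣM about A with M_C applied at C: R_C^{AC}·3.75 = 417.1 + 44.91, so R_C^{AC} = 123.2 kN and R_A = 222.2 − 123.2 = 99.04 kN.
Span CE, ΣM about E: R_C^{CE}·6.5 = 0 + 44.91, so R_C^{CE} = 6.909 kN and R_E = 0 − 6.909 = -6.909 kN.
R_C = 123.2 + 6.909 = 130.1 kN.

R_C = 130.1 kN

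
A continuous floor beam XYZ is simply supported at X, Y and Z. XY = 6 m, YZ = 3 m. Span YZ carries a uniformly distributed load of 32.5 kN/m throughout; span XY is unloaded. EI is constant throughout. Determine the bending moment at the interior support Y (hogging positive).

Release continuity at Y by inserting a hinge; the redundant is the internal moment M_Y. The primary structure is two simply-supported spans XY and YZ.
End slopes at the hinge Y, treating each span as simply supported:
  span YZ: UDL 32.5: wL³/(24EI) = 36.56/EI
  relative rotation θ_0 = (0 + 36.56)/EI = 36.56/EI
A unit hogging moment at Y produces rotation L₁/(3EI) + L₂/(3EI) = 3/EI.
Slope continuity at Y: θ_0 = M_Y·3/EI, so M_Y = 36.56/3 = 12.19 kN·m (hogging).

M_Y = 12.19 kN·m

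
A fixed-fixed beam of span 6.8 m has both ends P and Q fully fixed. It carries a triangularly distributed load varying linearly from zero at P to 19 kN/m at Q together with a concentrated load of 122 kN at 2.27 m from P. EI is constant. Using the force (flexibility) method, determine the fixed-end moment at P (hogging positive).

M_P = 152.2 kN·m

Release both end moments; the primary structure is a simply-supported span PQ with redundants M_P and M_Q.
Simple-span end rotations at P and Q under the given loads:
  at P: triangular load, peak 19: 7w₀L³/(360EI) = 116.2/EI
  at Q: triangular load, peak 19: w₀L³/(45EI) = 132.8/EI
  at P: point load 122 at a = 2.27: Pab(L + b)/(6LEI) = 348.4/EI
  at Q: point load 122 at a = 2.27: Pab(L + a)/(6LEI) = 278.9/EI
  θ_P0 = 464.5/EI,  θ_Q0 = 411.6/EI
Flexibility coefficients: a unit moment at one end gives L/(3EI) there and L/(6EI) at the far end, so f₁₁ = f₂₂ = 2.267/EI and f₁₂ = f₂₁ = 1.133/EI.
Compatibility — zero rotation at each built-in end:
  2.267 M_P + 1.133 M_Q = 464.5
  1.133 M_P + 2.267 M_Q = 411.6
Solving the pair gives M_P = 152.2 kN·m and M_Q = 105.5 kN·m (hogging).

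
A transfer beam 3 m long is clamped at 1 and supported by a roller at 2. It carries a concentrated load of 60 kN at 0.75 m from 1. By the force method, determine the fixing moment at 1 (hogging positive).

M_1 = 29.53 kN·m

Remove the prop at 2; the released (primary) structure is a cantilever built in at 1.
Downward deflection at the released point 2 due to the loads:
  point load 60 at a = 0.75: Pa²(3L − a)/(6EI) = 46.41/EI
Flexibility coefficient — unit upward force at 2: δ_{22} = L³/(3EI) = 9/EI.
The prop prevents deflection at 2: R_2 = δ_0/δ_{22} = 46.41/9 = 5.156 kN.
Moment equilibrium about 1: M_1 = Σ(load moments about 1) − R_2·L = 45 − 5.156×3 = 29.53 kN·m.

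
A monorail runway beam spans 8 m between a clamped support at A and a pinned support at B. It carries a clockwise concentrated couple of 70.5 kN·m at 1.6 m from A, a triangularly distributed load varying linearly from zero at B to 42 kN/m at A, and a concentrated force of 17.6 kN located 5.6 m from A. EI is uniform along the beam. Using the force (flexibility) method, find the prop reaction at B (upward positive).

Choose R_B as the redundant. The primary structure is the cantilever fixed at A.
Downward deflection at the released point B due to the loads:
  clockwise couple 70.5 at a = 1.6: M₀a(2L − a)/(2EI) = 812.2/EI
  triangular load, peak 42 at the fixed end: w₀L⁴/(30EI) = 5734/EI
  point load 17.6 at a = 5.6: Pa²(3L − a)/(6EI) = 1693/EI
  δ_0 = 8239/EI
Flexibility coefficient — unit upward force at B: δ_{BB} = L³/(3EI) = 170.7/EI.
The prop prevents deflection at B: R_B = δ_0/δ_{BB} = 8239/170.7 = 48.28 kN.

R_B = 48.28 kN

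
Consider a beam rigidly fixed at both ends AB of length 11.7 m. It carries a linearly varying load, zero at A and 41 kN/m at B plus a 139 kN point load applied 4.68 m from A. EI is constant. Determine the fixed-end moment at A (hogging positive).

M_A = 421.3 kN·m

Release both end moments; the primary structure is a simply-supported span AB with redundants M_A and M_B.
End rotations of the released simple span under the applied load (×1/EI):
  at A: triangular load, peak 41: 7w₀L³/(360EI) = 1277/EI
  at B: triangular load, peak 41: w₀L³/(45EI) = 1459/EI
  at A: point load 139 at a = 4.68: Pab(L + b)/(6LEI) = 1218/EI
  at B: point load 139 at a = 4.68: Pab(L + a)/(6LEI) = 1066/EI
  θ_A0 = 2495/EI,  θ_B0 = 2525/EI
Flexibility coefficients: a unit moment at one end gives L/(3EI) there and L/(6EI) at the far end, so f₁₁ = f₂₂ = 3.9/EI and f₁₂ = f₂₁ = 1.95/EI.
Compatibility — zero rotation at each built-in end:
  3.9 M_A + 1.95 M_B = 2495
  1.95 M_A + 3.9 M_B = 2525
Solving the pair gives M_A = 421.3 kN·m and M_B = 436.7 kN·m (hogging).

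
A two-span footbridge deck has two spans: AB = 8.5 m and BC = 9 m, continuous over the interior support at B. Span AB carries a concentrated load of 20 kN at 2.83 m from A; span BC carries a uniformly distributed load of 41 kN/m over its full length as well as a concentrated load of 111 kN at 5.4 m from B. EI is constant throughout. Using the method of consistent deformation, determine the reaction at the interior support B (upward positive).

R_B = 306.9 kN

Insert a hinge at B; M_B is the redundant, and each span becomes simply supported.
Discontinuity in slope at B on the released structure — sum the simple-span end rotations:
  span AB: point load 20 at a = 2.83: Pab(L + a)/(6LEI) = 71.3/EI
  span BC: UDL 41: wL³/(24EI) = 1245/EI
  span BC: point load 111 at a = 5.4: Pab(L + b)/(6LEI) = 503.5/EI
  relative rotation θ_0 = (71.3 + 1749)/EI = 1820/EI
A unit hogging moment at B produces rotation L₁/(3EI) + L₂/(3EI) = 5.833/EI.
Compatibility: M_B·(L₁+L₂)/(3EI) = θ_0, giving M_B = 312 kN·m (hogging).
Span AB, ΣM about A with M_B applied at B: R_B^{AB}·8.5 = 56.6 + 312, so R_B^{AB} = 43.37 kN and R_A = 20 − 43.37 = -23.37 kN.
Span BC, ΣM about C: R_B^{BC}·9 = 2060 + 312, so R_B^{BC} = 263.6 kN and R_C = 480 − 263.6 = 216.4 kN.
R_B = 43.37 + 263.6 = 306.9 kN.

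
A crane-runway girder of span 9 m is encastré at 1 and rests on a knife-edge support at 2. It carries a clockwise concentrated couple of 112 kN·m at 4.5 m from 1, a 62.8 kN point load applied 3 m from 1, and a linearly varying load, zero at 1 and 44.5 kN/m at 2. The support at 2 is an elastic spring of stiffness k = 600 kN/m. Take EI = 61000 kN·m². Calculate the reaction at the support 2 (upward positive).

R_2 = 94.08 kN

Take the reaction at 2 as the redundant and release it; the primary structure is a cantilever fixed at 1.
Free-end deflection of the primary structure under the applied loading (downward +):
  clockwise couple 112 at a = 4.5: M₀a(2L − a)/(2EI) = 3402/EI
  point load 62.8 at a = 3: Pa²(3L − a)/(6EI) = 2261/EI
  triangular load, peak 44.5 at the free end: 11w₀L⁴/(120EI) = 26763/EI
  δ_0 = 32426/EI
Tip deflection under a unit load at 2: L³/(3EI) = 243/EI.
With EI = 61000 kN·m²: δ_0 = 0.53158 m and δ_{22} = 0.003984 m/kN.
Compatibility — the spring shortens by R_2/k under the reaction it provides: δ_0 − R_2·δ_{22} = R_2/k. With 1/k = 0.001667 m/kN, R_2 = δ_0 / (δ_{22} + 1/k) = 0.53158 / (0.003984 + 0.001667) = 94.08 kN.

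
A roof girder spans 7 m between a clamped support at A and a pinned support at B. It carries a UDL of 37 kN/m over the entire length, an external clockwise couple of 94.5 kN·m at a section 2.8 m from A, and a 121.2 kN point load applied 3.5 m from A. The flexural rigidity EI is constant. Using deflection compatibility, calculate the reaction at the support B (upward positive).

R_B = 148 kN

Release the roller at B. Primary structure: cantilever fixed at A.
Primary-structure tip deflection at B by superposition:
  UDL 37: wL⁴/(8EI) = 11105/EI
  clockwise couple 94.5 at a = 2.8: M₀a(2L − a)/(2EI) = 1482/EI
  point load 121.2 at a = 3.5: Pa²(3L − a)/(6EI) = 4330/EI
  δ_0 = 16917/EI
Flexibility coefficient — unit upward force at B: δ_{BB} = L³/(3EI) = 114.3/EI.
The prop prevents deflection at B: R_B = δ_0/δ_{BB} = 16917/114.3 = 148 kN.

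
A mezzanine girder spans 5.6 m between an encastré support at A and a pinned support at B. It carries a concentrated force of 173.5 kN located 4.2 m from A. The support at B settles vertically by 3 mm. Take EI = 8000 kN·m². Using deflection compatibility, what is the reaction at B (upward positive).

R_B = 109.4 kN

Remove the prop at B; the released (primary) structure is a cantilever built in at A.
Primary-structure tip deflection at B by superposition:
  point load 173.5 at a = 4.2: Pa²(3L − a)/(6EI) = 6427/EI
Tip deflection under a unit load at B: L³/(3EI) = 58.54/EI.
With EI = 8000 kN·m²: δ_0 = 0.80339 m and δ_{BB} = 0.007317 m/kN.
Compatibility — the beam at B must follow the support down by 0.003 m: δ_0 − R_B·δ_{BB} = 0.003, so R_B = (0.80339 − 0.003)/0.007317 = 109.4 kN.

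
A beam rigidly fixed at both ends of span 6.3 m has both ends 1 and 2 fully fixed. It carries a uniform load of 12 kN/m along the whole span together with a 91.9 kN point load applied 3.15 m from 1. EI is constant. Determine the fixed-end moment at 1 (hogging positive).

M_1 = 112.1 kN·m

Release both end moments; the primary structure is a simply-supported span 12 with redundants M_1 and M_2.
On the primary (simply-supported) span, the end slopes from the loading are:
  at 1: UDL 12: wL³/(24EI) = 125/EI
  at 2: UDL 12: wL³/(24EI) = 125/EI
  at 1: point load 91.9 at a = 3.15: Pab(L + b)/(6LEI) = 228/EI
  at 2: point load 91.9 at a = 3.15: Pab(L + a)/(6LEI) = 228/EI
  θ_10 = 353/EI,  θ_20 = 353/EI
Flexibility coefficients: a unit moment at one end gives L/(3EI) there and L/(6EI) at the far end, so f₁₁ = f₂₂ = 2.1/EI and f₁₂ = f₂₁ = 1.05/EI.
Compatibility — zero rotation at each built-in end:
  2.1 M_1 + 1.05 M_2 = 353
  1.05 M_1 + 2.1 M_2 = 353
Solving the pair gives M_1 = 112.1 kN·m and M_2 = 112.1 kN·m (hogging).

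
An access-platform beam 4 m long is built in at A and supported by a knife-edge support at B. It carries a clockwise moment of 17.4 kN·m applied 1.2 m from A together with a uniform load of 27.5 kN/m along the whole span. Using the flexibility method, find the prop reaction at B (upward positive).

R_B = 44.58 kN

Choose R_B as the redundant. The primary structure is the cantilever fixed at A.
Downward deflection at the released point B due to the loads:
  clockwise couple 17.4 at a = 1.2: M₀a(2L − a)/(2EI) = 70.99/EI
  UDL 27.5: wL⁴/(8EI) = 880/EI
  δ_0 = 951/EI
Tip deflection under a unit load at B: L³/(3EI) = 21.33/EI.
Compatibility at B: δ_0 − R_B·δ_{BB} = 0, so R_B = 951/21.33 = 44.58 kN.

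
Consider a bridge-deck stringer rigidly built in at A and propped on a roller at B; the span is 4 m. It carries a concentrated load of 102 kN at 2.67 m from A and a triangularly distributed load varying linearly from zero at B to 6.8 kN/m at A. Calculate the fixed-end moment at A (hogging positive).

Choose R_B as the redundant. The primary structure is the cantilever fixed at A.
Downward deflection at the released point B due to the loads:
  point load 102 at a = 2.67: Pa²(3L − a)/(6EI) = 1131/EI
  triangular load, peak 6.8 at the fixed end: w₀L⁴/(30EI) = 58.03/EI
  δ_0 = 1189/EI
Flexibility coefficient — unit upward force at B: δ_{BB} = L³/(3EI) = 21.33/EI.
The prop prevents deflection at B: R_B = δ_0/δ_{BB} = 1189/21.33 = 55.72 kN.
Moment equilibrium about A: M_A = Σ(load moments about A) − R_B·L = 290.5 − 55.72×4 = 67.58 kN·m.

M_A = 67.58 kN·m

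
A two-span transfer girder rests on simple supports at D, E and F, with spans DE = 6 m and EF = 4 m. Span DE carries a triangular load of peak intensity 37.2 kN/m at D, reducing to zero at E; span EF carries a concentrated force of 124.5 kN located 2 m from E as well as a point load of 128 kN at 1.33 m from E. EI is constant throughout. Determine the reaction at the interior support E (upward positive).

Take M_E as the redundant. Released structure: two simple spans DE and EF with a hinge at E.
End slopes at the hinge E, treating each span as simply supported:
  span DE: triangular load, peak 37.2: 7w₀L³/(360EI) = 156.2/EI
  span EF: point load 124.5 at a = 2: Pab(L + b)/(6LEI) = 124.5/EI
  span EF: point load 128 at a = 1.33: Pab(L + b)/(6LEI) = 126.3/EI
  relative rotation θ_0 = (156.2 + 250.8)/EI = 407.1/EI
A unit hogging moment at E produces rotation L₁/(3EI) + L₂/(3EI) = 3.333/EI.
Compatibility: M_E·(L₁+L₂)/(3EI) = θ_0, giving M_E = 122.1 kN·m (hogging).
Span DE, ΣM about D with M_E applied at E: R_E^{DE}·6 = 223.2 + 122.1, so R_E^{DE} = 57.55 kN and R_D = 111.6 − 57.55 = 54.05 kN.
Span EF, ΣM about F: R_E^{EF}·4 = 590.8 + 122.1, so R_E^{EF} = 178.2 kN and R_F = 252.5 − 178.2 = 74.28 kN.
R_E = 57.55 + 178.2 = 235.8 kN.

R_E = 235.8 kN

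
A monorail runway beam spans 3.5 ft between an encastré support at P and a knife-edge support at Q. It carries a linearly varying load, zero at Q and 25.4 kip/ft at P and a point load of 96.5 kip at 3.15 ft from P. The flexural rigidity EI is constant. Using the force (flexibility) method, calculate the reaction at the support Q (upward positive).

R_Q = 90.96 kip

Remove the prop at Q; the released (primary) structure is a cantilever built in at P.
Primary-structure tip deflection at Q by superposition:
  triangular load, peak 25.4 at the fixed end: w₀L⁴/(30EI) = 127.1/EI
  point load 96.5 at a = 3.15: Pa²(3L − a)/(6EI) = 1173/EI
  δ_0 = 1300/EI
Flexibility coefficient — unit upward force at Q: δ_{QQ} = L³/(3EI) = 14.29/EI.
Compatibility at Q: δ_0 − R_Q·δ_{QQ} = 0, so R_Q = 1300/14.29 = 90.96 kip.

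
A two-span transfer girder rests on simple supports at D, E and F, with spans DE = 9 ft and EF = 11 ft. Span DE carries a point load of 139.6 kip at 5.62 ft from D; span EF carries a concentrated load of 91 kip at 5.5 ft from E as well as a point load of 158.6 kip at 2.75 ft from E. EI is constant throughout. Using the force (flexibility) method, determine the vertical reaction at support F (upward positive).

R_F = 51.66 kip

Take M_E as the redundant. Released structure: two simple spans DE and EF with a hinge at E.
Rotations at E on the released spans (each span's end-slope, ×1/EI):
  span DE: point load 139.6 at a = 5.62: Pab(L + a)/(6LEI) = 717.9/EI
  span EF: point load 91 at a = 5.5: Pab(L + b)/(6LEI) = 688.2/EI
  span EF: point load 158.6 at a = 2.75: Pab(L + b)/(6LEI) = 1049/EI
  relative rotation θ_0 = (717.9 + 1738)/EI = 2456/EI
A unit hogging moment at E produces rotation L₁/(3EI) + L₂/(3EI) = 6.667/EI.
Slope continuity at E: θ_0 = M_E·6.667/EI, so M_E = 2456/6.667 = 368.3 kip·ft (hogging).
Span EF, ΣM about F: R_E^{EF}·11 = 1809 + 368.3, so R_E^{EF} = 197.9 kip and R_F = 249.6 − 197.9 = 51.66 kip.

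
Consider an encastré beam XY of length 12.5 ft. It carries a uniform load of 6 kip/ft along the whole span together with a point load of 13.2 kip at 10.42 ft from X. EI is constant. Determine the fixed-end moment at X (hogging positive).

M_X = 81.93 kip·ft

Release both end moments; the primary structure is a simply-supported span XY with redundants M_X and M_Y.
End rotations of the released simple span under the applied load (×1/EI):
  at X: UDL 6: wL³/(24EI) = 488.3/EI
  at Y: UDL 6: wL³/(24EI) = 488.3/EI
  at X: point load 13.2 at a = 10.42: Pab(L + b)/(6LEI) = 55.62/EI
  at Y: point load 13.2 at a = 10.42: Pab(L + a)/(6LEI) = 87.43/EI
  θ_X0 = 543.9/EI,  θ_Y0 = 575.7/EI
Flexibility coefficients: a unit moment at one end gives L/(3EI) there and L/(6EI) at the far end, so f₁₁ = f₂₂ = 4.167/EI and f₁₂ = f₂₁ = 2.083/EI.
Compatibility — zero rotation at each built-in end:
  4.167 M_X + 2.083 M_Y = 543.9
  2.083 M_X + 4.167 M_Y = 575.7
Solving the pair gives M_X = 81.93 kip·ft and M_Y = 97.2 kip·ft (hogging).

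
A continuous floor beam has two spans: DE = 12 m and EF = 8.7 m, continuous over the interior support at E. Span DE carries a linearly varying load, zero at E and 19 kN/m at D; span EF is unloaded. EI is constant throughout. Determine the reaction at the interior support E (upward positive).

Release continuity at E by inserting a hinge; the redundant is the internal moment M_E. The primary structure is two simply-supported spans DE and EF.
Rotations at E on the released spans (each span's end-slope, ×1/EI):
  span DE: triangular load, peak 19: 7w₀L³/(360EI) = 638.4/EI
  relative rotation θ_0 = (638.4 + 0)/EI = 638.4/EI
A unit hogging moment at E produces rotation L₁/(3EI) + L₂/(3EI) = 6.9/EI.
Compatibility: M_E·(L₁+L₂)/(3EI) = θ_0, giving M_E = 92.52 kN·m (hogging).
Span DE, ΣM about D with M_E applied at E: R_E^{DE}·12 = 456 + 92.52, so R_E^{DE} = 45.71 kN and R_D = 114 − 45.71 = 68.29 kN.
Span EF, ΣM about F: R_E^{EF}·8.7 = 0 + 92.52, so R_E^{EF} = 10.63 kN and R_F = 0 − 10.63 = -10.63 kN.
R_E = 45.71 + 10.63 = 56.34 kN.

R_E = 56.34 kN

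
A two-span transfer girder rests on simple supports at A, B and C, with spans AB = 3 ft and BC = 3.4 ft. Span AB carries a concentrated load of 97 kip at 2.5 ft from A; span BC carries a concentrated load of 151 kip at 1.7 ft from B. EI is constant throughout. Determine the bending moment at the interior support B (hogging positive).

M_B = 68.51 kip·ft

Take M_B as the redundant. Released structure: two simple spans AB and BC with a hinge at B.
Rotations at B on the released spans (each span's end-slope, ×1/EI):
  span AB: point load 97 at a = 2.5: Pab(L + a)/(6LEI) = 37.05/EI
  span BC: point load 151 at a = 1.7: Pab(L + b)/(6LEI) = 109.1/EI
  relative rotation θ_0 = (37.05 + 109.1)/EI = 146.1/EI
A unit hogging moment at B produces rotation L₁/(3EI) + L₂/(3EI) = 2.133/EI.
Slope continuity at B: θ_0 = M_B·2.133/EI, so M_B = 146.1/2.133 = 68.51 kip·ft (hogging).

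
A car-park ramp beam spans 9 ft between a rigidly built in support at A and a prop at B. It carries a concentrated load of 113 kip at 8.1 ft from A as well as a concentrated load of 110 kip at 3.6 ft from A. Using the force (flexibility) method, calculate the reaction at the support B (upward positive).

Choose R_B as the redundant. The primary structure is the cantilever fixed at A.
Deflection at B on the released cantilever, summing each load's contribution:
  point load 113 at a = 8.1: Pa²(3L − a)/(6EI) = 23354/EI
  point load 110 at a = 3.6: Pa²(3L − a)/(6EI) = 5560/EI
  δ_0 = 28914/EI
Tip deflection under a unit load at B: L³/(3EI) = 243/EI.
The prop prevents deflection at B: R_B = δ_0/δ_{BB} = 28914/243 = 119 kip.

R_B = 119 kip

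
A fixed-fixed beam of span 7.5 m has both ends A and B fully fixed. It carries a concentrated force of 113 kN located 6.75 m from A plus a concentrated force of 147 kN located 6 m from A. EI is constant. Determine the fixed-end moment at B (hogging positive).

Take the two fixed-end moments M_A, M_B as redundants; the released structure is the simple span AB.
Simple-span end rotations at A and B under the given loads:
  at A: point load 113 at a = 6.75: Pab(L + b)/(6LEI) = 104.9/EI
  at B: point load 113 at a = 6.75: Pab(L + a)/(6LEI) = 181.2/EI
  at A: point load 147 at a = 6: Pab(L + b)/(6LEI) = 264.6/EI
  at B: point load 147 at a = 6: Pab(L + a)/(6LEI) = 396.9/EI
  θ_A0 = 369.5/EI,  θ_B0 = 578.1/EI
Flexibility coefficients: a unit moment at one end gives L/(3EI) there and L/(6EI) at the far end, so f₁₁ = f₂₂ = 2.5/EI and f₁₂ = f₂₁ = 1.25/EI.
Compatibility — zero rotation at each built-in end:
  2.5 M_A + 1.25 M_B = 369.5
  1.25 M_A + 2.5 M_B = 578.1
Solving the pair gives M_A = 42.91 kN·m and M_B = 209.8 kN·m (hogging).

M_B = 209.8 kN·m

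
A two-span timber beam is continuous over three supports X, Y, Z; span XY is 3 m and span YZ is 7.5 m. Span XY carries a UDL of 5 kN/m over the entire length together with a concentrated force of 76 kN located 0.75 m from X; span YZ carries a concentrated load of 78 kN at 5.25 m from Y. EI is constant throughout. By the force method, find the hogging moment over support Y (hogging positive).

M_Y = 66.28 kN·m

Insert a hinge at Y; M_Y is the redundant, and each span becomes simply supported.
Discontinuity in slope at Y on the released structure — sum the simple-span end rotations:
  span XY: UDL 5: wL³/(24EI) = 5.625/EI
  span XY: point load 76 at a = 0.75: Pab(L + a)/(6LEI) = 26.72/EI
  span YZ: point load 78 at a = 5.25: Pab(L + b)/(6LEI) = 199.6/EI
  relative rotation θ_0 = (32.34 + 199.6)/EI = 232/EI
A unit hogging moment at Y produces rotation L₁/(3EI) + L₂/(3EI) = 3.5/EI.
Compatibility: M_Y·(L₁+L₂)/(3EI) = θ_0, giving M_Y = 66.28 kN·m (hogging).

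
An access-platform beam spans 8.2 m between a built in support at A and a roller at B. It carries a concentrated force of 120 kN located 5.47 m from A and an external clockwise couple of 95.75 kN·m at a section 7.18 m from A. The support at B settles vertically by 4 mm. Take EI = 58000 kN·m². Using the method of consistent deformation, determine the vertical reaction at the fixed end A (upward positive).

R_A = 41.73 kN

Take the reaction at B as the redundant and release it; the primary structure is a cantilever fixed at A.
Primary-structure tip deflection at B by superposition:
  point load 120 at a = 5.47: Pa²(3L − a)/(6EI) = 11448/EI
  clockwise couple 95.75 at a = 7.18: M₀a(2L − a)/(2EI) = 3169/EI
  δ_0 = 14617/EI
Tip deflection under a unit load at B: L³/(3EI) = 183.8/EI.
With EI = 58000 kN·m²: δ_0 = 0.25202 m and δ_{BB} = 0.003169 m/kN.
Compatibility — the beam at B must follow the support down by 0.004 m: δ_0 − R_B·δ_{BB} = 0.004, so R_B = (0.25202 − 0.004)/0.003169 = 78.27 kN.
Vertical equilibrium: R_A = ΣP − R_B = 120 − 78.27 = 41.73 kN.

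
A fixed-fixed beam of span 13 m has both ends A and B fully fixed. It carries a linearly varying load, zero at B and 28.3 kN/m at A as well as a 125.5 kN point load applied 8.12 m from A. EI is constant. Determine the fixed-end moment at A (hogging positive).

M_A = 382.7 kN·m

Release both end moments; the primary structure is a simply-supported span AB with redundants M_A and M_B.
On the primary (simply-supported) span, the end slopes from the loading are:
  at A: triangular load, peak 28.3: w₀L³/(45EI) = 1382/EI
  at B: triangular load, peak 28.3: 7w₀L³/(360EI) = 1209/EI
  at A: point load 125.5 at a = 8.12: Pab(L + b)/(6LEI) = 1140/EI
  at B: point load 125.5 at a = 8.12: Pab(L + a)/(6LEI) = 1347/EI
  θ_A0 = 2522/EI,  θ_B0 = 2555/EI
Flexibility coefficients: a unit moment at one end gives L/(3EI) there and L/(6EI) at the far end, so f₁₁ = f₂₂ = 4.333/EI and f₁₂ = f₂₁ = 2.167/EI.
Compatibility — zero rotation at each built-in end:
  4.333 M_A + 2.167 M_B = 2522
  2.167 M_A + 4.333 M_B = 2555
Solving the pair gives M_A = 382.7 kN·m and M_B = 398.4 kN·m (hogging).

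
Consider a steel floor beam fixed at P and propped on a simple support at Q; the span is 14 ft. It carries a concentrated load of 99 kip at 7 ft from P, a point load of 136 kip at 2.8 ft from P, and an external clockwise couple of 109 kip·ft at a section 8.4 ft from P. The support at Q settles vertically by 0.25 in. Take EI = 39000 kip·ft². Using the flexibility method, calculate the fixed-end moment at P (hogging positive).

Remove the prop at Q; the released (primary) structure is a cantilever built in at P.
Free-end deflection of the primary structure under the applied loading (downward +):
  point load 99 at a = 7: Pa²(3L − a)/(6EI) = 28298/EI
  point load 136 at a = 2.8: Pa²(3L − a)/(6EI) = 6966/EI
  clockwise couple 109 at a = 8.4: M₀a(2L − a)/(2EI) = 8973/EI
  δ_0 = 44236/EI
Flexibility coefficient — unit upward force at Q: δ_{QQ} = L³/(3EI) = 914.7/EI.
With EI = 39000 kip·ft²: δ_0 = 1.1343 ft and δ_{QQ} = 0.023453 ft/kip.
Compatibility — the beam at Q must follow the support down by 0.02083 ft: δ_0 − R_Q·δ_{QQ} = 0.02083, so R_Q = (1.1343 − 0.02083)/0.023453 = 47.48 kip.
Moment equilibrium about P: M_P = Σ(load moments about P) − R_Q·L = 1183 − 47.48×14 = 518.1 kip·ft.

M_P = 518.1 kip·ft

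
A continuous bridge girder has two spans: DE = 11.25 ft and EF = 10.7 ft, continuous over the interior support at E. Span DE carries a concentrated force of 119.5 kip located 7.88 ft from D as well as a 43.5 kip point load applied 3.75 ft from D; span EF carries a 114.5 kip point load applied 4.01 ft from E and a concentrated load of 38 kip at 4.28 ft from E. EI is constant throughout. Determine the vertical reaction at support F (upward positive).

R_F = 28.97 kip

Insert a hinge at E; M_E is the redundant, and each span becomes simply supported.
Discontinuity in slope at E on the released structure — sum the simple-span end rotations:
  span DE: point load 119.5 at a = 7.88: Pab(L + a)/(6LEI) = 899.4/EI
  span DE: point load 43.5 at a = 3.75: Pab(L + a)/(6LEI) = 271.9/EI
  span EF: point load 114.5 at a = 4.01: Pab(L + b)/(6LEI) = 832/EI
  span EF: point load 38 at a = 4.28: Pab(L + b)/(6LEI) = 278.4/EI
  relative rotation θ_0 = (1171 + 1110)/EI = 2282/EI
A unit hogging moment at E produces rotation L₁/(3EI) + L₂/(3EI) = 7.317/EI.
Compatibility: M_E·(L₁+L₂)/(3EI) = θ_0, giving M_E = 311.9 kip·ft (hogging).
Span EF, ΣM about F: R_E^{EF}·10.7 = 1010 + 311.9, so R_E^{EF} = 123.5 kip and R_F = 152.5 − 123.5 = 28.97 kip.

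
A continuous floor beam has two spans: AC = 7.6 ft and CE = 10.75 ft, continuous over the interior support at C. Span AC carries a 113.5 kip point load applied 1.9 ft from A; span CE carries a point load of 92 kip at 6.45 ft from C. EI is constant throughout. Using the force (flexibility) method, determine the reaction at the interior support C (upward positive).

R_C = 96.44 kip

Take M_C as the redundant. Released structure: two simple spans AC and CE with a hinge at C.
Rotations at C on the released spans (each span's end-slope, ×1/EI):
  span AC: point load 113.5 at a = 1.9: Pab(L + a)/(6LEI) = 256.1/EI
  span CE: point load 92 at a = 6.45: Pab(L + b)/(6LEI) = 595.4/EI
  relative rotation θ_0 = (256.1 + 595.4)/EI = 851.5/EI
A unit hogging moment at C produces rotation L₁/(3EI) + L₂/(3EI) = 6.117/EI.
Slope continuity at C: θ_0 = M_C·6.117/EI, so M_C = 851.5/6.117 = 139.2 kip·ft (hogging).
Span AC, ΣM about A with M_C applied at C: R_C^{AC}·7.6 = 215.7 + 139.2, so R_C^{AC} = 46.69 kip and R_A = 113.5 − 46.69 = 66.81 kip.
Span CE, ΣM about E: R_C^{CE}·10.75 = 395.6 + 139.2, so R_C^{CE} = 49.75 kip and R_E = 92 − 49.75 = 42.25 kip.
R_C = 46.69 + 49.75 = 96.44 kip.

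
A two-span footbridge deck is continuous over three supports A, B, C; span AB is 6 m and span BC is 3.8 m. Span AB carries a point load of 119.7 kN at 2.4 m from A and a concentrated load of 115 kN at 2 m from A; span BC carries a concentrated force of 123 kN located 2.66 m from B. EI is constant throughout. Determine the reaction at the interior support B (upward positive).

Take M_B as the redundant. Released structure: two simple spans AB and BC with a hinge at B.
Rotations at B on the released spans (each span's end-slope, ×1/EI):
  span AB: point load 119.7 at a = 2.4: Pab(L + a)/(6LEI) = 241.3/EI
  span AB: point load 115 at a = 2: Pab(L + a)/(6LEI) = 204.4/EI
  span BC: point load 123 at a = 2.66: Pab(L + b)/(6LEI) = 80.81/EI
  relative rotation θ_0 = (445.8 + 80.81)/EI = 526.6/EI
A unit hogging moment at B produces rotation L₁/(3EI) + L₂/(3EI) = 3.267/EI.
Compatibility: M_B·(L₁+L₂)/(3EI) = θ_0, giving M_B = 161.2 kN·m (hogging).
Span AB, ΣM about A with M_B applied at B: R_B^{AB}·6 = 517.3 + 161.2, so R_B^{AB} = 113.1 kN and R_A = 234.7 − 113.1 = 121.6 kN.
Span BC, ΣM about C: R_B^{BC}·3.8 = 140.2 + 161.2, so R_B^{BC} = 79.32 kN and R_C = 123 − 79.32 = 43.68 kN.
R_B = 113.1 + 79.32 = 192.4 kN.

R_B = 192.4 kN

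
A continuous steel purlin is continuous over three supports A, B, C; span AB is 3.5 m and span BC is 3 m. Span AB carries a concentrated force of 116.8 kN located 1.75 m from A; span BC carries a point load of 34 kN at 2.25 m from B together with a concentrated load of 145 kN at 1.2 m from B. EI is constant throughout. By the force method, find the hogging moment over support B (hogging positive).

Take M_B as the redundant. Released structure: two simple spans AB and BC with a hinge at B.
Discontinuity in slope at B on the released structure — sum the simple-span end rotations:
  span AB: point load 116.8 at a = 1.75: Pab(L + a)/(6LEI) = 89.42/EI
  span BC: point load 34 at a = 2.25: Pab(L + b)/(6LEI) = 11.95/EI
  span BC: point load 145 at a = 1.2: Pab(L + b)/(6LEI) = 83.52/EI
  relative rotation θ_0 = (89.42 + 95.47)/EI = 184.9/EI
A unit hogging moment at B produces rotation L₁/(3EI) + L₂/(3EI) = 2.167/EI.
Slope continuity at B: θ_0 = M_B·2.167/EI, so M_B = 184.9/2.167 = 85.34 kN·m (hogging).

M_B = 85.34 kN·m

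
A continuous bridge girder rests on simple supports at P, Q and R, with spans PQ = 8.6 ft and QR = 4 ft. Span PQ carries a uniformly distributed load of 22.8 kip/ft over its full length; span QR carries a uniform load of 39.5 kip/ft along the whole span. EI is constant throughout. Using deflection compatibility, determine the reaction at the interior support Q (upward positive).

Insert a hinge at Q; M_Q is the redundant, and each span becomes simply supported.
End slopes at the hinge Q, treating each span as simply supported:
  span PQ: UDL 22.8: wL³/(24EI) = 604.3/EI
  span QR: UDL 39.5: wL³/(24EI) = 105.3/EI
  relative rotation θ_0 = (604.3 + 105.3)/EI = 709.6/EI
A unit hogging moment at Q produces rotation L₁/(3EI) + L₂/(3EI) = 4.2/EI.
Slope continuity at Q: θ_0 = M_Q·4.2/EI, so M_Q = 709.6/4.2 = 168.9 kip·ft (hogging).
Span PQ, ΣM about P with M_Q applied at Q: R_Q^{PQ}·8.6 = 843.1 + 168.9, so R_Q^{PQ} = 117.7 kip and R_P = 196.1 − 117.7 = 78.39 kip.
Span QR, ΣM about R: R_Q^{QR}·4 = 316 + 168.9, so R_Q^{QR} = 121.2 kip and R_R = 158 − 121.2 = 36.76 kip.
R_Q = 117.7 + 121.2 = 238.9 kip.

R_Q = 238.9 kip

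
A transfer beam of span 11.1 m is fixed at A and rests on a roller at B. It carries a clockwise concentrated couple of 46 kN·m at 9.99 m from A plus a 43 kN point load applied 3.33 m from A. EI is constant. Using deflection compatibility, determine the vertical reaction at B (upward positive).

Take the reaction at B as the redundant and release it; the primary structure is a cantilever fixed at A.
Free-end deflection of the primary structure under the applied loading (downward +):
  clockwise couple 46 at a = 9.99: M₀a(2L − a)/(2EI) = 2805/EI
  point load 43 at a = 3.33: Pa²(3L − a)/(6EI) = 2382/EI
  δ_0 = 5187/EI
Tip deflection under a unit load at B: L³/(3EI) = 455.9/EI.
Compatibility at B: δ_0 − R_B·δ_{BB} = 0, so R_B = 5187/455.9 = 11.38 kN.

R_B = 11.38 kN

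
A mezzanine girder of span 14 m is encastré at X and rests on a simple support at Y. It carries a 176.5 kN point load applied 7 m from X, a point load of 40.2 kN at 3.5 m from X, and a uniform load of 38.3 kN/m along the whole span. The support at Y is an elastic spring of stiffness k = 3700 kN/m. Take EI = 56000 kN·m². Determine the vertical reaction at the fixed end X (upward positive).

Remove the prop at Y; the released (primary) structure is a cantilever built in at X.
Free-end deflection of the primary structure under the applied loading (downward +):
  point load 176.5 at a = 7: Pa²(3L − a)/(6EI) = 50450/EI
  point load 40.2 at a = 3.5: Pa²(3L − a)/(6EI) = 3160/EI
  UDL 38.3: wL⁴/(8EI) = 183917/EI
  δ_0 = 237526/EI
Tip deflection under a unit load at Y: L³/(3EI) = 914.7/EI.
With EI = 56000 kN·m²: δ_0 = 4.2415 m and δ_{YY} = 0.016333 m/kN.
Compatibility — the spring shortens by R_Y/k under the reaction it provides: δ_0 − R_Y·δ_{YY} = R_Y/k. With 1/k = 0.00027 m/kN, R_Y = δ_0 / (δ_{YY} + 1/k) = 4.2415 / (0.016333 + 0.00027) = 255.5 kN.
Vertical equilibrium: R_X = ΣP − R_Y = 752.9 − 255.5 = 497.4 kN.

R_X = 497.4 kN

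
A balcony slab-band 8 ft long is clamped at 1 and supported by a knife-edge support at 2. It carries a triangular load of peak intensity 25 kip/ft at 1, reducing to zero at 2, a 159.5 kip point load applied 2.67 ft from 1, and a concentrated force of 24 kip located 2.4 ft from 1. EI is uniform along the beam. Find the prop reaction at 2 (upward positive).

R_2 = 46.6 kip

Take the reaction at 2 as the redundant and release it; the primary structure is a cantilever fixed at 1.
Free-end deflection of the primary structure under the applied loading (downward +):
  triangular load, peak 25 at the fixed end: w₀L⁴/(30EI) = 3413/EI
  point load 159.5 at a = 2.67: Pa²(3L − a)/(6EI) = 4042/EI
  point load 24 at a = 2.4: Pa²(3L − a)/(6EI) = 497.7/EI
  δ_0 = 7953/EI
Tip deflection under a unit load at 2: L³/(3EI) = 170.7/EI.
The prop prevents deflection at 2: R_2 = δ_0/δ_{22} = 7953/170.7 = 46.6 kip.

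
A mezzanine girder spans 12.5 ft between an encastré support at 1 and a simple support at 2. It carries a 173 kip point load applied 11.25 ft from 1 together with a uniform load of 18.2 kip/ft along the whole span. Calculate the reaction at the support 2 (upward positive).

Choose R_2 as the redundant. The primary structure is the cantilever fixed at 1.
Primary-structure tip deflection at 2 by superposition:
  point load 173 at a = 11.25: Pa²(3L − a)/(6EI) = 95792/EI
  UDL 18.2: wL⁴/(8EI) = 55542/EI
  δ_0 = 151334/EI
Flexibility coefficient — unit upward force at 2: δ_{22} = L³/(3EI) = 651/EI.
The prop prevents deflection at 2: R_2 = δ_0/δ_{22} = 151334/651 = 232.4 kip.

R_2 = 232.4 kip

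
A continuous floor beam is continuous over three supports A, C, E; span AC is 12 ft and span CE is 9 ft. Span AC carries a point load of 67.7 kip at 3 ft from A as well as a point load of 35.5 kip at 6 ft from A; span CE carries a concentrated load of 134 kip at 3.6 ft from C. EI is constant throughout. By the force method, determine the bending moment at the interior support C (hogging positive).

M_C = 199.3 kip·ft

Insert a hinge at C; M_C is the redundant, and each span becomes simply supported.
End slopes at the hinge C, treating each span as simply supported:
  span AC: point load 67.7 at a = 3: Pab(L + a)/(6LEI) = 380.8/EI
  span AC: point load 35.5 at a = 6: Pab(L + a)/(6LEI) = 319.5/EI
  span CE: point load 134 at a = 3.6: Pab(L + b)/(6LEI) = 694.7/EI
  relative rotation θ_0 = (700.3 + 694.7)/EI = 1395/EI
A unit hogging moment at C produces rotation L₁/(3EI) + L₂/(3EI) = 7/EI.
Compatibility: M_C·(L₁+L₂)/(3EI) = θ_0, giving M_C = 199.3 kip·ft (hogging).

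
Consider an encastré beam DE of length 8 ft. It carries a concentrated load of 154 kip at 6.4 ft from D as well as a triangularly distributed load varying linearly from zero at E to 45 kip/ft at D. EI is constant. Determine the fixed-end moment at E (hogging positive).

Take the two fixed-end moments M_D, M_E as redundants; the released structure is the simple span DE.
On the primary (simply-supported) span, the end slopes from the loading are:
  at D: point load 154 at a = 6.4: Pab(L + b)/(6LEI) = 315.4/EI
  at E: point load 154 at a = 6.4: Pab(L + a)/(6LEI) = 473.1/EI
  at D: triangular load, peak 45: w₀L³/(45EI) = 512/EI
  at E: triangular load, peak 45: 7w₀L³/(360EI) = 448/EI
  θ_D0 = 827.4/EI,  θ_E0 = 921.1/EI
Flexibility coefficients: a unit moment at one end gives L/(3EI) there and L/(6EI) at the far end, so f₁₁ = f₂₂ = 2.667/EI and f₁₂ = f₂₁ = 1.333/EI.
Compatibility — zero rotation at each built-in end:
  2.667 M_D + 1.333 M_E = 827.4
  1.333 M_D + 2.667 M_E = 921.1
Solving the pair gives M_D = 183.4 kip·ft and M_E = 253.7 kip·ft (hogging).

M_E = 253.7 kip·ft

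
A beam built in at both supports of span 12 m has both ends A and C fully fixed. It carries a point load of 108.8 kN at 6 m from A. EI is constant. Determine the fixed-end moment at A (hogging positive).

Take the two fixed-end moments M_A, M_C as redundants; the released structure is the simple span AC.
Simple-span end rotations at A and C under the given loads:
  at A: point load 108.8 at a = 6: Pab(L + b)/(6LEI) = 979.2/EI
  at C: point load 108.8 at a = 6: Pab(L + a)/(6LEI) = 979.2/EI
  θ_A0 = 979.2/EI,  θ_C0 = 979.2/EI
Flexibility coefficients: a unit moment at one end gives L/(3EI) there and L/(6EI) at the far end, so f₁₁ = f₂₂ = 4/EI and f₁₂ = f₂₁ = 2/EI.
Compatibility — zero rotation at each built-in end:
  4 M_A + 2 M_C = 979.2
  2 M_A + 4 M_C = 979.2
Solving the pair gives M_A = 163.2 kN·m and M_C = 163.2 kN·m (hogging).

M_A = 163.2 kN·m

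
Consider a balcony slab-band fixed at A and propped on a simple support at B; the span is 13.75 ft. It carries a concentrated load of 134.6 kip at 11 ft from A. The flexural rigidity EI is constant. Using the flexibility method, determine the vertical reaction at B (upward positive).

R_B = 94.76 kip

Release the roller at B. Primary structure: cantilever fixed at A.
Downward deflection at the released point B due to the loads:
  point load 134.6 at a = 11: Pa²(3L − a)/(6EI) = 82112/EI
Tip deflection under a unit load at B: L³/(3EI) = 866.5/EI.
The prop prevents deflection at B: R_B = δ_0/δ_{BB} = 82112/866.5 = 94.76 kip.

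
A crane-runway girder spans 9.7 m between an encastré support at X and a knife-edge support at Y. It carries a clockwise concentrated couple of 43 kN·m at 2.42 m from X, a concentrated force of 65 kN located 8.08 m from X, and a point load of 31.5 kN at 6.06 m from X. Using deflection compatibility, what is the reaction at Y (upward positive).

R_Y = 66.37 kN

Choose R_Y as the redundant. The primary structure is the cantilever fixed at X.
Primary-structure tip deflection at Y by superposition:
  clockwise couple 43 at a = 2.42: M₀a(2L − a)/(2EI) = 883.5/EI
  point load 65 at a = 8.08: Pa²(3L − a)/(6EI) = 14867/EI
  point load 31.5 at a = 6.06: Pa²(3L − a)/(6EI) = 4442/EI
  δ_0 = 20192/EI
Flexibility coefficient — unit upward force at Y: δ_{YY} = L³/(3EI) = 304.2/EI.
The prop prevents deflection at Y: R_Y = δ_0/δ_{YY} = 20192/304.2 = 66.37 kN.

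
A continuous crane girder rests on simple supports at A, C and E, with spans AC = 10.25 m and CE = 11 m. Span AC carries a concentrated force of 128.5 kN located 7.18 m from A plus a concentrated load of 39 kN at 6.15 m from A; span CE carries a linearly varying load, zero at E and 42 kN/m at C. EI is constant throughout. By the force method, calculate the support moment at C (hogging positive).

Insert a hinge at C; M_C is the redundant, and each span becomes simply supported.
Rotations at C on the released spans (each span's end-slope, ×1/EI):
  span AC: point load 128.5 at a = 7.18: Pab(L + a)/(6LEI) = 802.8/EI
  span AC: point load 39 at a = 6.15: Pab(L + a)/(6LEI) = 262.2/EI
  span CE: triangular load, peak 42: w₀L³/(45EI) = 1242/EI
  relative rotation θ_0 = (1065 + 1242)/EI = 2307/EI
A unit hogging moment at C produces rotation L₁/(3EI) + L₂/(3EI) = 7.083/EI.
Compatibility: M_C·(L₁+L₂)/(3EI) = θ_0, giving M_C = 325.7 kN·m (hogging).

M_C = 325.7 kN·m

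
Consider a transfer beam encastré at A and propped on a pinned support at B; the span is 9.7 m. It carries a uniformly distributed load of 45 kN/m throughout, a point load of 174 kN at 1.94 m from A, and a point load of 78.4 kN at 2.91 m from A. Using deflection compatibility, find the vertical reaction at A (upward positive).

Remove the prop at B; the released (primary) structure is a cantilever built in at A.
Primary-structure tip deflection at B by superposition:
  UDL 45: wL⁴/(8EI) = 49798/EI
  point load 174 at a = 1.94: Pa²(3L − a)/(6EI) = 2964/EI
  point load 78.4 at a = 2.91: Pa²(3L − a)/(6EI) = 2898/EI
  δ_0 = 55660/EI
Tip deflection under a unit load at B: L³/(3EI) = 304.2/EI.
The prop prevents deflection at B: R_B = δ_0/δ_{BB} = 55660/304.2 = 183 kN.
Vertical equilibrium: R_A = ΣP − R_B = 688.9 − 183 = 505.9 kN.

R_A = 505.9 kN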